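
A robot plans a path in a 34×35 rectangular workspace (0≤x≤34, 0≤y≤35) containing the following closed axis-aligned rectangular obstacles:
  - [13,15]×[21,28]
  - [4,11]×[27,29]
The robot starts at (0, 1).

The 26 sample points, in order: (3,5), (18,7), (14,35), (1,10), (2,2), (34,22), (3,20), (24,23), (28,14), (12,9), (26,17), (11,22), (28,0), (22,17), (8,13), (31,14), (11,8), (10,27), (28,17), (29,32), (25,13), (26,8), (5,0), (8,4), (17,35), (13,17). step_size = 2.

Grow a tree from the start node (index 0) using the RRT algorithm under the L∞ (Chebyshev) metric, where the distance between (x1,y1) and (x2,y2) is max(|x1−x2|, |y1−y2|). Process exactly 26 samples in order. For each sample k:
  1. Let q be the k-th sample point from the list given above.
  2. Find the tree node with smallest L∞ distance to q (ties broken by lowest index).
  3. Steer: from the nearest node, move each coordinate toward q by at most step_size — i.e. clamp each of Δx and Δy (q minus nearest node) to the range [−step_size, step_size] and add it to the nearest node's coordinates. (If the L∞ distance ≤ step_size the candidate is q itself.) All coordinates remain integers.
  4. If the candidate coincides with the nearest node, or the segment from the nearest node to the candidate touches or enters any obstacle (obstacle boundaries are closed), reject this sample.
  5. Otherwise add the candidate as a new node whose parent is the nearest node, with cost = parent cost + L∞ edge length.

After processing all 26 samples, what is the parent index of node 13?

Parent of node 13: 11

1. q=(3,5) nearest=0 d=4 new=(2,3) → add node 1 parent=0 cost=2
2. q=(18,7) nearest=1 d=16 new=(4,5) → add node 2 parent=1 cost=4
3. q=(14,35) nearest=2 d=30 new=(6,7) → add node 3 parent=2 cost=6
4. q=(1,10) nearest=2 d=5 new=(2,7) → add node 4 parent=2 cost=6
5. q=(2,2) nearest=1 d=1 new=(2,2) → add node 5 parent=1 cost=3
6. q=(34,22) nearest=3 d=28 new=(8,9) → add node 6 parent=3 cost=8
7. q=(3,20) nearest=6 d=11 new=(6,11) → add node 7 parent=6 cost=10
8. q=(24,23) nearest=6 d=16 new=(10,11) → add node 8 parent=6 cost=10
9. q=(28,14) nearest=8 d=18 new=(12,13) → add node 9 parent=8 cost=12
10. q=(12,9) nearest=8 d=2 new=(12,9) → add node 10 parent=8 cost=12
11. q=(26,17) nearest=9 d=14 new=(14,15) → add node 11 parent=9 cost=14
12. q=(11,22) nearest=11 d=7 new=(12,17) → add node 12 parent=11 cost=16
13. q=(28,0) nearest=11 d=15 new=(16,13) → add node 13 parent=11 cost=16
14. q=(22,17) nearest=13 d=6 new=(18,15) → add node 14 parent=13 cost=18
15. q=(8,13) nearest=7 d=2 new=(8,13) → add node 15 parent=7 cost=12
16. q=(31,14) nearest=14 d=13 new=(20,14) → add node 16 parent=14 cost=20
17. q=(11,8) nearest=10 d=1 new=(11,8) → add node 17 parent=10 cost=13
18. q=(10,27) nearest=12 d=10 new=(10,19) → add node 18 parent=12 cost=18
19. q=(28,17) nearest=16 d=8 new=(22,16) → add node 19 parent=16 cost=22
20. q=(29,32) nearest=19 d=16 new=(24,18) → add node 20 parent=19 cost=24
21. q=(25,13) nearest=19 d=3 new=(24,14) → add node 21 parent=19 cost=24
22. q=(26,8) nearest=16 d=6 new=(22,12) → add node 22 parent=16 cost=22
23. q=(5,0) nearest=1 d=3 new=(4,1) → add node 23 parent=1 cost=4
24. q=(8,4) nearest=3 d=3 new=(8,5) → add node 24 parent=3 cost=8
25. q=(17,35) nearest=18 d=16 new=(12,21) → add node 25 parent=18 cost=20
26. q=(13,17) nearest=12 d=1 new=(13,17) → add node 26 parent=12 cost=17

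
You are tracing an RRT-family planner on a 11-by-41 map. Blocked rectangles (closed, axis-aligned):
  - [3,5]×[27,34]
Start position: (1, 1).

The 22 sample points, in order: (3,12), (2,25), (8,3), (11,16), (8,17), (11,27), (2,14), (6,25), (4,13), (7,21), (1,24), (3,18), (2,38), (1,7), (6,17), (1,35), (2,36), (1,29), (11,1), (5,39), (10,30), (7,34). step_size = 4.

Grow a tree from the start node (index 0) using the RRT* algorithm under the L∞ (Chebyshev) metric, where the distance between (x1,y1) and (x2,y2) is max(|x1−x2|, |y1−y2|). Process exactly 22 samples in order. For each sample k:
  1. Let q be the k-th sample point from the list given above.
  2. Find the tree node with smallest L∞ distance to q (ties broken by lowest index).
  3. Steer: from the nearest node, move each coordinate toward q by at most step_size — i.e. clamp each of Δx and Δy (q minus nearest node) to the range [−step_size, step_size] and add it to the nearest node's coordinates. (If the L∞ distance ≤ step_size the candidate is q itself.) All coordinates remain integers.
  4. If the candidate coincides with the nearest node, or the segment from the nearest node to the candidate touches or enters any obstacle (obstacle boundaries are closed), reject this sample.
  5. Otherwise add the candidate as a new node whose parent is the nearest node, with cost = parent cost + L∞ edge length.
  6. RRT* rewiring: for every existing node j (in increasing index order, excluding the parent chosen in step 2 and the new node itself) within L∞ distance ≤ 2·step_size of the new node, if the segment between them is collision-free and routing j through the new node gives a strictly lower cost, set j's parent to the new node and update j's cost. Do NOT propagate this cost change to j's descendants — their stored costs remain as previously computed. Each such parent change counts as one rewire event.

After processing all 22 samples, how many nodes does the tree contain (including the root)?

1. q=(3,12) nearest=0 d=11 new=(3,5) → add node 1 parent=0 cost=4
2. q=(2,25) nearest=1 d=20 new=(2,9) → add node 2 parent=1 cost=8
3. q=(8,3) nearest=1 d=5 new=(7,3) → add node 3 parent=1 cost=8
4. q=(11,16) nearest=2 d=9 new=(6,13) → add node 4 parent=2 cost=12
5. q=(8,17) nearest=4 d=4 new=(8,17) → add node 5 parent=4 cost=16
6. q=(11,27) nearest=5 d=10 new=(11,21) → add node 6 parent=5 cost=20
7. q=(2,14) nearest=4 d=4 new=(2,14) → add node 7 parent=4 cost=16
8. q=(6,25) nearest=6 d=5 new=(7,25) → add node 8 parent=6 cost=24
9. q=(4,13) nearest=4 d=2 new=(4,13) → add node 9 parent=4 cost=14
10. q=(7,21) nearest=5 d=4 new=(7,21) → add node 10 parent=5 cost=20
11. q=(1,24) nearest=8 d=6 new=(3,24) → add node 11 parent=8 cost=28
12. q=(3,18) nearest=7 d=4 new=(3,18) → add node 12 parent=7 cost=20; rewire 11→12 (26<28)
13. q=(2,38) nearest=8 d=13 new=(3,29) → blocked by [3,5]×[27,34], reject
14. q=(1,7) nearest=1 d=2 new=(1,7) → add node 13 parent=1 cost=6; rewire 7→13 (13<16); rewire 9→13 (12<14)
15. q=(6,17) nearest=5 d=2 new=(6,17) → add node 14 parent=5 cost=18; rewire 11→14 (25<26)
16. q=(1,35) nearest=8 d=10 new=(3,29) → blocked by [3,5]×[27,34], reject
17. q=(2,36) nearest=8 d=11 new=(3,29) → blocked by [3,5]×[27,34], reject
18. q=(1,29) nearest=11 d=5 new=(1,28) → add node 15 parent=11 cost=29
19. q=(11,1) nearest=3 d=4 new=(11,1) → add node 16 parent=3 cost=12
20. q=(5,39) nearest=15 d=11 new=(5,32) → blocked by [3,5]×[27,34], reject
21. q=(10,30) nearest=8 d=5 new=(10,29) → add node 17 parent=8 cost=28
22. q=(7,34) nearest=17 d=5 new=(7,33) → add node 18 parent=17 cost=32

Node count: 19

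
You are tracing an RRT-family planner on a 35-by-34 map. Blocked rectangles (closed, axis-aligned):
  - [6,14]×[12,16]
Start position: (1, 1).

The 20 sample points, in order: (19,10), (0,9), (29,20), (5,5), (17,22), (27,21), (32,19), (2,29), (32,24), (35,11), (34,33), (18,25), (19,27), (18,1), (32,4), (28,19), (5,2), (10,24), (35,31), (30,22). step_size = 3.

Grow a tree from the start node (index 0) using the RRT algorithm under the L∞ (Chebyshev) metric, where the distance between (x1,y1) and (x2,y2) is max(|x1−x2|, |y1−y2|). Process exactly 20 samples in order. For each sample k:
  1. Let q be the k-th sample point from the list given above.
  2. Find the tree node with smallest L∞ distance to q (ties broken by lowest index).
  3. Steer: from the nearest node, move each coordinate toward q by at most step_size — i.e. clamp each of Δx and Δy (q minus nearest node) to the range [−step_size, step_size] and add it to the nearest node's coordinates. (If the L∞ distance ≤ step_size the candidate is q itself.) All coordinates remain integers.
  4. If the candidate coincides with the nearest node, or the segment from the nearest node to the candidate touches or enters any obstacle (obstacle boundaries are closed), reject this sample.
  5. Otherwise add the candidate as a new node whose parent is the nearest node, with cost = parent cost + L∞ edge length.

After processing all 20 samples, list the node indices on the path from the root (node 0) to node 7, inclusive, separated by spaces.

1. q=(19,10) nearest=0 d=18 new=(4,4) → add node 1 parent=0 cost=3
2. q=(0,9) nearest=1 d=5 new=(1,7) → add node 2 parent=1 cost=6
3. q=(29,20) nearest=1 d=25 new=(7,7) → add node 3 parent=1 cost=6
4. q=(5,5) nearest=1 d=1 new=(5,5) → add node 4 parent=1 cost=4
5. q=(17,22) nearest=3 d=15 new=(10,10) → add node 5 parent=3 cost=9
6. q=(27,21) nearest=5 d=17 new=(13,13) → blocked by [6,14]×[12,16], reject
7. q=(32,19) nearest=5 d=22 new=(13,13) → blocked by [6,14]×[12,16], reject
8. q=(2,29) nearest=5 d=19 new=(7,13) → blocked by [6,14]×[12,16], reject
9. q=(32,24) nearest=5 d=22 new=(13,13) → blocked by [6,14]×[12,16], reject
10. q=(35,11) nearest=5 d=25 new=(13,11) → add node 6 parent=5 cost=12
11. q=(34,33) nearest=6 d=22 new=(16,14) → blocked by [6,14]×[12,16], reject
12. q=(18,25) nearest=6 d=14 new=(16,14) → blocked by [6,14]×[12,16], reject
13. q=(19,27) nearest=6 d=16 new=(16,14) → blocked by [6,14]×[12,16], reject
14. q=(18,1) nearest=5 d=9 new=(13,7) → add node 7 parent=5 cost=12
15. q=(32,4) nearest=6 d=19 new=(16,8) → add node 8 parent=6 cost=15
16. q=(28,19) nearest=8 d=12 new=(19,11) → add node 9 parent=8 cost=18
17. q=(5,2) nearest=1 d=2 new=(5,2) → add node 10 parent=1 cost=5
18. q=(10,24) nearest=6 d=13 new=(10,14) → blocked by [6,14]×[12,16], reject
19. q=(35,31) nearest=9 d=20 new=(22,14) → add node 11 parent=9 cost=21
20. q=(30,22) nearest=11 d=8 new=(25,17) → add node 12 parent=11 cost=24

Path: 0 1 3 5 7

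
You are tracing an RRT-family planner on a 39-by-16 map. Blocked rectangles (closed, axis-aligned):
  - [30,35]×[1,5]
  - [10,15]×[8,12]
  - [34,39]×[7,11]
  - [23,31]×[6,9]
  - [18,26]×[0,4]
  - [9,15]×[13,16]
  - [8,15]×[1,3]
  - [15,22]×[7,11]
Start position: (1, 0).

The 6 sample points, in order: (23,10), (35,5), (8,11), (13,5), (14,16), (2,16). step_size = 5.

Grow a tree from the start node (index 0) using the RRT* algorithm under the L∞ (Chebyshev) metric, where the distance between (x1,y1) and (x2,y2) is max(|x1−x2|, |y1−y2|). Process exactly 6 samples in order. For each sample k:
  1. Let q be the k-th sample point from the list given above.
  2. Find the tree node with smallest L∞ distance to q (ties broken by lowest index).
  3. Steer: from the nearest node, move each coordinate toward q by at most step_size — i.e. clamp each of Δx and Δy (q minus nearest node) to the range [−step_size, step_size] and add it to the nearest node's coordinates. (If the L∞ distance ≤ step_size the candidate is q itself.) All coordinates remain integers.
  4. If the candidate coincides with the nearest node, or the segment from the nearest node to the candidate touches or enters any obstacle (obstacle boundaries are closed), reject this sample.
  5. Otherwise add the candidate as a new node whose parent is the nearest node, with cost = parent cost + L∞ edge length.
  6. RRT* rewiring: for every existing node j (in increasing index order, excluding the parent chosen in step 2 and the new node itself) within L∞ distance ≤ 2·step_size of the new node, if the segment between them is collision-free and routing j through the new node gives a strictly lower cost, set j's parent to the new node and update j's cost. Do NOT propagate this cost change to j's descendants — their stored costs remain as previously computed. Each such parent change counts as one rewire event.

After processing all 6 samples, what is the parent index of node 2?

1. q=(23,10) nearest=0 d=22 new=(6,5) → add node 1 parent=0 cost=5
2. q=(35,5) nearest=1 d=29 new=(11,5) → add node 2 parent=1 cost=10
3. q=(8,11) nearest=1 d=6 new=(8,10) → add node 3 parent=1 cost=10
4. q=(13,5) nearest=2 d=2 new=(13,5) → add node 4 parent=2 cost=12
5. q=(14,16) nearest=3 d=6 new=(13,15) → blocked by [10,15]×[8,12], reject
6. q=(2,16) nearest=3 d=6 new=(3,15) → add node 5 parent=3 cost=15

Parent of node 2: 1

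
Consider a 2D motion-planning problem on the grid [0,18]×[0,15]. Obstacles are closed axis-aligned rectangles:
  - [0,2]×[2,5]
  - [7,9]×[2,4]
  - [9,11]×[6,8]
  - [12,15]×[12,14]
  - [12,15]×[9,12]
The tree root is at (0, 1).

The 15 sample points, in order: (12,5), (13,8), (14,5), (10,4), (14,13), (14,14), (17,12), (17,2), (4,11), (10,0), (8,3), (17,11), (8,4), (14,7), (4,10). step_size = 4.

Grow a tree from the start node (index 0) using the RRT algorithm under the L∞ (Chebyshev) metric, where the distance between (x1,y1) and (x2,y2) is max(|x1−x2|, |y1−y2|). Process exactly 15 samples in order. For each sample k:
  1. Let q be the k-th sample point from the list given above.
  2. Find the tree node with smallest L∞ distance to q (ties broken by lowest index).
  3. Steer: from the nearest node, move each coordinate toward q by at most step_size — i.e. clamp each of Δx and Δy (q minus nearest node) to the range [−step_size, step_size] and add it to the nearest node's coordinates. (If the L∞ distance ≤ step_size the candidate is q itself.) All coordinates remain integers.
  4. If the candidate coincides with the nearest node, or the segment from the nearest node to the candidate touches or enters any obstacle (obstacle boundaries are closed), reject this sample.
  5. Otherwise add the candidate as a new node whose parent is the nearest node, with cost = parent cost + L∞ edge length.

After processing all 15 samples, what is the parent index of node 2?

1. q=(12,5) nearest=0 d=12 new=(4,5) → blocked by [0,2]×[2,5], reject
2. q=(13,8) nearest=0 d=13 new=(4,5) → blocked by [0,2]×[2,5], reject
3. q=(14,5) nearest=0 d=14 new=(4,5) → blocked by [0,2]×[2,5], reject
4. q=(10,4) nearest=0 d=10 new=(4,4) → blocked by [0,2]×[2,5], reject
5. q=(14,13) nearest=0 d=14 new=(4,5) → blocked by [0,2]×[2,5], reject
6. q=(14,14) nearest=0 d=14 new=(4,5) → blocked by [0,2]×[2,5], reject
7. q=(17,12) nearest=0 d=17 new=(4,5) → blocked by [0,2]×[2,5], reject
8. q=(17,2) nearest=0 d=17 new=(4,2) → add node 1 parent=0 cost=4
9. q=(4,11) nearest=1 d=9 new=(4,6) → add node 2 parent=1 cost=8
10. q=(10,0) nearest=1 d=6 new=(8,0) → add node 3 parent=1 cost=8
11. q=(8,3) nearest=3 d=3 new=(8,3) → blocked by [7,9]×[2,4], reject
12. q=(17,11) nearest=3 d=11 new=(12,4) → add node 4 parent=3 cost=12
13. q=(8,4) nearest=1 d=4 new=(8,4) → blocked by [7,9]×[2,4], reject
14. q=(14,7) nearest=4 d=3 new=(14,7) → add node 5 parent=4 cost=15
15. q=(4,10) nearest=2 d=4 new=(4,10) → add node 6 parent=2 cost=12

Parent of node 2: 1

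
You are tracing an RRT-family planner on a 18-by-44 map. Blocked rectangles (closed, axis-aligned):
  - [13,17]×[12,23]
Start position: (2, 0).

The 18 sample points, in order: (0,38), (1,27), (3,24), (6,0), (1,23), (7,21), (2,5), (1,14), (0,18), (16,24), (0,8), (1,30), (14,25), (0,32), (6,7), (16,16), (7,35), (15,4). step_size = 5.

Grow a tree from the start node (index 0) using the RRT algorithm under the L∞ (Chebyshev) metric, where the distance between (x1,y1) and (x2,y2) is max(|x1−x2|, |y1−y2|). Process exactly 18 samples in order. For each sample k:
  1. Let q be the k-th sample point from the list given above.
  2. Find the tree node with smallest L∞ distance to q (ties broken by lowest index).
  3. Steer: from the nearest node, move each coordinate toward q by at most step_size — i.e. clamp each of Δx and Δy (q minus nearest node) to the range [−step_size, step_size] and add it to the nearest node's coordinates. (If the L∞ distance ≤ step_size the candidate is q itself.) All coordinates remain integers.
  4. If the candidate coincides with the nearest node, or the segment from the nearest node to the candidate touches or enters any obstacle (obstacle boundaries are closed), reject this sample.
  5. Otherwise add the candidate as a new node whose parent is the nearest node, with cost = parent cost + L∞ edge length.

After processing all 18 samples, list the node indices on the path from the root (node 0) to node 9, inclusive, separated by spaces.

1. q=(0,38) nearest=0 d=38 new=(0,5) → add node 1 parent=0 cost=5
2. q=(1,27) nearest=1 d=22 new=(1,10) → add node 2 parent=1 cost=10
3. q=(3,24) nearest=2 d=14 new=(3,15) → add node 3 parent=2 cost=15
4. q=(6,0) nearest=0 d=4 new=(6,0) → add node 4 parent=0 cost=4
5. q=(1,23) nearest=3 d=8 new=(1,20) → add node 5 parent=3 cost=20
6. q=(7,21) nearest=3 d=6 new=(7,20) → add node 6 parent=3 cost=20
7. q=(2,5) nearest=1 d=2 new=(2,5) → add node 7 parent=1 cost=7
8. q=(1,14) nearest=3 d=2 new=(1,14) → add node 8 parent=3 cost=17
9. q=(0,18) nearest=5 d=2 new=(0,18) → add node 9 parent=5 cost=22
10. q=(16,24) nearest=6 d=9 new=(12,24) → add node 10 parent=6 cost=25
11. q=(0,8) nearest=2 d=2 new=(0,8) → add node 11 parent=2 cost=12
12. q=(1,30) nearest=5 d=10 new=(1,25) → add node 12 parent=5 cost=25
13. q=(14,25) nearest=10 d=2 new=(14,25) → add node 13 parent=10 cost=27
14. q=(0,32) nearest=12 d=7 new=(0,30) → add node 14 parent=12 cost=30
15. q=(6,7) nearest=7 d=4 new=(6,7) → add node 15 parent=7 cost=11
16. q=(16,16) nearest=10 d=8 new=(16,19) → blocked by [13,17]×[12,23], reject
17. q=(7,35) nearest=14 d=7 new=(5,35) → add node 16 parent=14 cost=35
18. q=(15,4) nearest=4 d=9 new=(11,4) → add node 17 parent=4 cost=9

Path: 0 1 2 3 5 9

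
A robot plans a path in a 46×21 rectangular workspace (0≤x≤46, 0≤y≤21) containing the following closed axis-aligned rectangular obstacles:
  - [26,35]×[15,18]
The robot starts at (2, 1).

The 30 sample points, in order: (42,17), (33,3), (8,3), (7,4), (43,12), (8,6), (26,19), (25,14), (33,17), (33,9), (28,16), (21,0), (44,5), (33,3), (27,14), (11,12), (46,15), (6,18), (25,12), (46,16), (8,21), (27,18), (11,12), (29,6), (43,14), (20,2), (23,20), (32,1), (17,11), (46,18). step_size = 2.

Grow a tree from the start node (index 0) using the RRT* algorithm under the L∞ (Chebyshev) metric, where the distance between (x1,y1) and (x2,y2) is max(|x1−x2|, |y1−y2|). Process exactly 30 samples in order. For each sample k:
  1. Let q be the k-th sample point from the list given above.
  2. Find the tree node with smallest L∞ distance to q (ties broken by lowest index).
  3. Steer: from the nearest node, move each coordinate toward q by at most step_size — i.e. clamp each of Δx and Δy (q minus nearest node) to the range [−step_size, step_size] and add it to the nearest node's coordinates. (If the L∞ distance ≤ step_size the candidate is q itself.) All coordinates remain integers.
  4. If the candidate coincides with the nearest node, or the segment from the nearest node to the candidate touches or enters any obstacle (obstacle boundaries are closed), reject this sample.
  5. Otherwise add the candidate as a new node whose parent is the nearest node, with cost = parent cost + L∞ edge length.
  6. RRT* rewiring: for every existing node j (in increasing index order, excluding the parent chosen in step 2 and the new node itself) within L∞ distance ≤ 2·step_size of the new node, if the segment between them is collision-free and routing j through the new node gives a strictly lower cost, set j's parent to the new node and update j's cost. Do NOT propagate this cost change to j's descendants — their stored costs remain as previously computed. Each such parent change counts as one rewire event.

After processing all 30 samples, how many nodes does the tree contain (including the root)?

Node count: 29

1. q=(42,17) nearest=0 d=40 new=(4,3) → add node 1 parent=0 cost=2
2. q=(33,3) nearest=1 d=29 new=(6,3) → add node 2 parent=1 cost=4
3. q=(8,3) nearest=2 d=2 new=(8,3) → add node 3 parent=2 cost=6
4. q=(7,4) nearest=2 d=1 new=(7,4) → add node 4 parent=2 cost=5
5. q=(43,12) nearest=3 d=35 new=(10,5) → add node 5 parent=3 cost=8
6. q=(8,6) nearest=4 d=2 new=(8,6) → add node 6 parent=4 cost=7
7. q=(26,19) nearest=5 d=16 new=(12,7) → add node 7 parent=5 cost=10
8. q=(25,14) nearest=7 d=13 new=(14,9) → add node 8 parent=7 cost=12
9. q=(33,17) nearest=8 d=19 new=(16,11) → add node 9 parent=8 cost=14
10. q=(33,9) nearest=9 d=17 new=(18,9) → add node 10 parent=9 cost=16
11. q=(28,16) nearest=10 d=10 new=(20,11) → add node 11 parent=10 cost=18
12. q=(21,0) nearest=7 d=9 new=(14,5) → add node 12 parent=7 cost=12
13. q=(44,5) nearest=11 d=24 new=(22,9) → add node 13 parent=11 cost=20
14. q=(33,3) nearest=13 d=11 new=(24,7) → add node 14 parent=13 cost=22
15. q=(27,14) nearest=13 d=5 new=(24,11) → add node 15 parent=13 cost=22
16. q=(11,12) nearest=8 d=3 new=(12,11) → add node 16 parent=8 cost=14
17. q=(46,15) nearest=14 d=22 new=(26,9) → add node 17 parent=14 cost=24
18. q=(6,18) nearest=16 d=7 new=(10,13) → add node 18 parent=16 cost=16
19. q=(25,12) nearest=15 d=1 new=(25,12) → add node 19 parent=15 cost=23
20. q=(46,16) nearest=17 d=20 new=(28,11) → add node 20 parent=17 cost=26
21. q=(8,21) nearest=18 d=8 new=(8,15) → add node 21 parent=18 cost=18
22. q=(27,18) nearest=19 d=6 new=(27,14) → add node 22 parent=19 cost=25
23. q=(11,12) nearest=16 d=1 new=(11,12) → add node 23 parent=16 cost=15
24. q=(29,6) nearest=17 d=3 new=(28,7) → add node 24 parent=17 cost=26
25. q=(43,14) nearest=20 d=15 new=(30,13) → add node 25 parent=20 cost=28
26. q=(20,2) nearest=14 d=5 new=(22,5) → add node 26 parent=14 cost=24
27. q=(23,20) nearest=22 d=6 new=(25,16) → blocked by [26,35]×[15,18], reject
28. q=(32,1) nearest=24 d=6 new=(30,5) → add node 27 parent=24 cost=28
29. q=(17,11) nearest=9 d=1 new=(17,11) → add node 28 parent=9 cost=15
30. q=(46,18) nearest=25 d=16 new=(32,15) → blocked by [26,35]×[15,18], reject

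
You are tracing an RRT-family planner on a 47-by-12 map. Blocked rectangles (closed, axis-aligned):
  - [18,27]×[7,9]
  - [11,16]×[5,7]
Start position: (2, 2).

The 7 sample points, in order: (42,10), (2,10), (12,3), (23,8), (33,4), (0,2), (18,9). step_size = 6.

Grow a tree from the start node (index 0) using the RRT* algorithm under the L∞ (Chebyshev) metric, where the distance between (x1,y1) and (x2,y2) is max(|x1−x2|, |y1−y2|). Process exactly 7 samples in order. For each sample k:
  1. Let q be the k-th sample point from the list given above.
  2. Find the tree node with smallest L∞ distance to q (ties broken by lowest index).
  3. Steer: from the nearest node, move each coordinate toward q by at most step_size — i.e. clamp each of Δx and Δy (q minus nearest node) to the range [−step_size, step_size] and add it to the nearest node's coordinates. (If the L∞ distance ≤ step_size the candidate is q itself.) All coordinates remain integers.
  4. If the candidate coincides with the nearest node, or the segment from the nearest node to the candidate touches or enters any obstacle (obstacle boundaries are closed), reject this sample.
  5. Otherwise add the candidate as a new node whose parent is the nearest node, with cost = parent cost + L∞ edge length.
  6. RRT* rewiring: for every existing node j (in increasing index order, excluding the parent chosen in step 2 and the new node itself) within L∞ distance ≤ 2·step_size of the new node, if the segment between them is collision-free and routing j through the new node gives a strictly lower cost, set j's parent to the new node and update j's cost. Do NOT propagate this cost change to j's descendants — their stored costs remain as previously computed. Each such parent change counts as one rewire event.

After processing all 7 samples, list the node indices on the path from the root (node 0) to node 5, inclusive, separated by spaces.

Path: 0 5

1. q=(42,10) nearest=0 d=40 new=(8,8) → add node 1 parent=0 cost=6
2. q=(2,10) nearest=1 d=6 new=(2,10) → add node 2 parent=1 cost=12
3. q=(12,3) nearest=1 d=5 new=(12,3) → add node 3 parent=1 cost=11
4. q=(23,8) nearest=3 d=11 new=(18,8) → blocked by [18,27]×[7,9], reject
5. q=(33,4) nearest=3 d=21 new=(18,4) → add node 4 parent=3 cost=17
6. q=(0,2) nearest=0 d=2 new=(0,2) → add node 5 parent=0 cost=2; rewire 2→5 (10<12)
7. q=(18,9) nearest=4 d=5 new=(18,9) → blocked by [18,27]×[7,9], reject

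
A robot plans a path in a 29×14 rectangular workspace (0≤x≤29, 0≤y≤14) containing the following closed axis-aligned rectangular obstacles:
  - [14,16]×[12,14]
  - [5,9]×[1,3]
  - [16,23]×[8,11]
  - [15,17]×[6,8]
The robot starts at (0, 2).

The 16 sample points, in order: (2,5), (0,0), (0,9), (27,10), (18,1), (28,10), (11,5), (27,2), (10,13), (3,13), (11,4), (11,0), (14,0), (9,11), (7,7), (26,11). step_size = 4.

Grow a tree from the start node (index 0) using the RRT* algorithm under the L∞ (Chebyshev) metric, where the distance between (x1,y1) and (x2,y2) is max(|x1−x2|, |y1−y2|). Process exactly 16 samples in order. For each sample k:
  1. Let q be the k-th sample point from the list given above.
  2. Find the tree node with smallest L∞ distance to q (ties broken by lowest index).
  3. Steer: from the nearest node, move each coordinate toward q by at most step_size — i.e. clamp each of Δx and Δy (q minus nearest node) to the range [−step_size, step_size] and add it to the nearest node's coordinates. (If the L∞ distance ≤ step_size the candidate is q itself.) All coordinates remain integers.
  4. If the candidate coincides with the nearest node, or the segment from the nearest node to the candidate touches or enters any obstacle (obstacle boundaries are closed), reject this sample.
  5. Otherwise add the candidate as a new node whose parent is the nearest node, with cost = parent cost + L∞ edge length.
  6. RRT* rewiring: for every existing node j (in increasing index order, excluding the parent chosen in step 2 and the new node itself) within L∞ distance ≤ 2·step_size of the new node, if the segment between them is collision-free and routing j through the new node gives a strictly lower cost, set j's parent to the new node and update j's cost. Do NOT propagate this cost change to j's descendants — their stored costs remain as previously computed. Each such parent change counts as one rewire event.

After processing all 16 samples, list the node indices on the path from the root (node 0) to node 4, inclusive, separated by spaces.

1. q=(2,5) nearest=0 d=3 new=(2,5) → add node 1 parent=0 cost=3
2. q=(0,0) nearest=0 d=2 new=(0,0) → add node 2 parent=0 cost=2
3. q=(0,9) nearest=1 d=4 new=(0,9) → add node 3 parent=1 cost=7
4. q=(27,10) nearest=1 d=25 new=(6,9) → add node 4 parent=1 cost=7
5. q=(18,1) nearest=4 d=12 new=(10,5) → add node 5 parent=4 cost=11
6. q=(28,10) nearest=5 d=18 new=(14,9) → add node 6 parent=5 cost=15
7. q=(11,5) nearest=5 d=1 new=(11,5) → add node 7 parent=5 cost=12
8. q=(27,2) nearest=6 d=13 new=(18,5) → blocked by [15,17]×[6,8], reject
9. q=(10,13) nearest=4 d=4 new=(10,13) → add node 8 parent=4 cost=11
10. q=(3,13) nearest=3 d=4 new=(3,13) → add node 9 parent=3 cost=11
11. q=(11,4) nearest=5 d=1 new=(11,4) → add node 10 parent=5 cost=12
12. q=(11,0) nearest=10 d=4 new=(11,0) → add node 11 parent=10 cost=16
13. q=(14,0) nearest=11 d=3 new=(14,0) → add node 12 parent=11 cost=19
14. q=(9,11) nearest=8 d=2 new=(9,11) → add node 13 parent=8 cost=13
15. q=(7,7) nearest=4 d=2 new=(7,7) → add node 14 parent=4 cost=9; rewire 12→14 (16<19)
16. q=(26,11) nearest=6 d=12 new=(18,11) → blocked by [16,23]×[8,11], reject

Path: 0 1 4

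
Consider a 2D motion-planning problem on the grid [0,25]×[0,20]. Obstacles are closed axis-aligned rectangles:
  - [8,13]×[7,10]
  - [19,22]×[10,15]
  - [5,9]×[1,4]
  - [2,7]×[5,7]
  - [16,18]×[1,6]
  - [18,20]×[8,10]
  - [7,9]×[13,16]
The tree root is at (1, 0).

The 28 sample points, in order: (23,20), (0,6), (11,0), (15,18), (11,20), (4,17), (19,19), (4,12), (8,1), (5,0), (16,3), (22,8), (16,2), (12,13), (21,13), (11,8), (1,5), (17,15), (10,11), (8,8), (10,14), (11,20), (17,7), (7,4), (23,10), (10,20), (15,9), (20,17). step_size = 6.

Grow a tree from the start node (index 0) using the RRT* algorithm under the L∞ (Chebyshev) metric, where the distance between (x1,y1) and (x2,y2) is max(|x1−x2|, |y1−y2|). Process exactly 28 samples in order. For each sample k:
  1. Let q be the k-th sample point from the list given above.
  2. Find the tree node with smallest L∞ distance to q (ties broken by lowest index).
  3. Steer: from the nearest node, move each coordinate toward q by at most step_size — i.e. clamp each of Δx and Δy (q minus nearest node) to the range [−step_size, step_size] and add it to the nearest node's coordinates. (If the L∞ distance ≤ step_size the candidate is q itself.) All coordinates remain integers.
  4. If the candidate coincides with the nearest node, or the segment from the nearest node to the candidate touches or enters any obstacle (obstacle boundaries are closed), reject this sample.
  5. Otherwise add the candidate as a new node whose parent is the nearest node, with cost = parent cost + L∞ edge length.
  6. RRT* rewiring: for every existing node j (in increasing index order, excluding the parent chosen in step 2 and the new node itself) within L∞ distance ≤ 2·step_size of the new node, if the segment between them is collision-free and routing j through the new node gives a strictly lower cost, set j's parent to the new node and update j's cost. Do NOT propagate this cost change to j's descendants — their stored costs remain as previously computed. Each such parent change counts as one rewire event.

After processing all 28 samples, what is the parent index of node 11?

1. q=(23,20) nearest=0 d=22 new=(7,6) → blocked by [5,9]×[1,4], reject
2. q=(0,6) nearest=0 d=6 new=(0,6) → add node 1 parent=0 cost=6
3. q=(11,0) nearest=0 d=10 new=(7,0) → add node 2 parent=0 cost=6
4. q=(15,18) nearest=1 d=15 new=(6,12) → add node 3 parent=1 cost=12
5. q=(11,20) nearest=3 d=8 new=(11,18) → blocked by [7,9]×[13,16], reject
6. q=(4,17) nearest=3 d=5 new=(4,17) → add node 4 parent=3 cost=17
7. q=(19,19) nearest=3 d=13 new=(12,18) → blocked by [7,9]×[13,16], reject
8. q=(4,12) nearest=3 d=2 new=(4,12) → add node 5 parent=3 cost=14
9. q=(8,1) nearest=2 d=1 new=(8,1) → blocked by [5,9]×[1,4], reject
10. q=(5,0) nearest=2 d=2 new=(5,0) → add node 6 parent=2 cost=8
11. q=(16,3) nearest=2 d=9 new=(13,3) → blocked by [5,9]×[1,4], reject
12. q=(22,8) nearest=2 d=15 new=(13,6) → blocked by [5,9]×[1,4], reject
13. q=(16,2) nearest=2 d=9 new=(13,2) → add node 7 parent=2 cost=12
14. q=(12,13) nearest=3 d=6 new=(12,13) → add node 8 parent=3 cost=18
15. q=(21,13) nearest=8 d=9 new=(18,13) → add node 9 parent=8 cost=24
16. q=(11,8) nearest=3 d=5 new=(11,8) → blocked by [8,13]×[7,10], reject
17. q=(1,5) nearest=1 d=1 new=(1,5) → add node 10 parent=1 cost=7
18. q=(17,15) nearest=9 d=2 new=(17,15) → add node 11 parent=9 cost=26
19. q=(10,11) nearest=8 d=2 new=(10,11) → add node 12 parent=8 cost=20
20. q=(8,8) nearest=12 d=3 new=(8,8) → blocked by [8,13]×[7,10], reject
21. q=(10,14) nearest=8 d=2 new=(10,14) → add node 13 parent=8 cost=20
22. q=(11,20) nearest=11 d=6 new=(11,20) → add node 14 parent=11 cost=32
23. q=(17,7) nearest=7 d=5 new=(17,7) → blocked by [16,18]×[1,6], reject
24. q=(7,4) nearest=2 d=4 new=(7,4) → blocked by [5,9]×[1,4], reject
25. q=(23,10) nearest=9 d=5 new=(23,10) → blocked by [19,22]×[10,15], reject
26. q=(10,20) nearest=14 d=1 new=(10,20) → add node 15 parent=14 cost=33
27. q=(15,9) nearest=8 d=4 new=(15,9) → add node 16 parent=8 cost=22
28. q=(20,17) nearest=11 d=3 new=(20,17) → add node 17 parent=11 cost=29

Parent of node 11: 9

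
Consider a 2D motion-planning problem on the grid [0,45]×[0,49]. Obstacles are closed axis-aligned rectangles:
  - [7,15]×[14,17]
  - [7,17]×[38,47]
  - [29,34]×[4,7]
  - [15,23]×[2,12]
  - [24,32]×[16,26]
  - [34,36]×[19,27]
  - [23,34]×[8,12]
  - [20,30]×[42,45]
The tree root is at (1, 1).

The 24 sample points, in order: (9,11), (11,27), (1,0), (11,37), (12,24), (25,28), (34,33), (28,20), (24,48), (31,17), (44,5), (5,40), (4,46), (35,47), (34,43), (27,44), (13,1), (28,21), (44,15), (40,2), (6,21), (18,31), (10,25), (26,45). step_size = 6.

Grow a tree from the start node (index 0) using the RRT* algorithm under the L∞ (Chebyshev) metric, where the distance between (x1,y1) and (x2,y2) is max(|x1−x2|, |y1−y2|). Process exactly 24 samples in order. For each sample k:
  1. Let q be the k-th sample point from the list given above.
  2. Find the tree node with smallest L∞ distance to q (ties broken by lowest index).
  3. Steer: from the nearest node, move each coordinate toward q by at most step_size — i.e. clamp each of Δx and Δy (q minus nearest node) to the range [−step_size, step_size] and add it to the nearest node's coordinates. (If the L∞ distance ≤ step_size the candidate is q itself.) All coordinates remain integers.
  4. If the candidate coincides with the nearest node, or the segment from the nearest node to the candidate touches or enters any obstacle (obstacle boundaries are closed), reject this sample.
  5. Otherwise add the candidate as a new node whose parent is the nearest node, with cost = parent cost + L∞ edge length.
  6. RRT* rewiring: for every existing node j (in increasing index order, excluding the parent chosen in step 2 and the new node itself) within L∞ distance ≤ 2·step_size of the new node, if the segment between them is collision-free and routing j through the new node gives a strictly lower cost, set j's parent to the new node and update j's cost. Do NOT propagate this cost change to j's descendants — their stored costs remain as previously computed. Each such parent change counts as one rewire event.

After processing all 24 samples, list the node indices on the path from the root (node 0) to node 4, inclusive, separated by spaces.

1. q=(9,11) nearest=0 d=10 new=(7,7) → add node 1 parent=0 cost=6
2. q=(11,27) nearest=1 d=20 new=(11,13) → add node 2 parent=1 cost=12
3. q=(1,0) nearest=0 d=1 new=(1,0) → add node 3 parent=0 cost=1
4. q=(11,37) nearest=2 d=24 new=(11,19) → blocked by [7,15]×[14,17], reject
5. q=(12,24) nearest=2 d=11 new=(12,19) → blocked by [7,15]×[14,17], reject
6. q=(25,28) nearest=2 d=15 new=(17,19) → blocked by [7,15]×[14,17], reject
7. q=(34,33) nearest=2 d=23 new=(17,19) → blocked by [7,15]×[14,17], reject
8. q=(28,20) nearest=2 d=17 new=(17,19) → blocked by [7,15]×[14,17], reject
9. q=(24,48) nearest=2 d=35 new=(17,19) → blocked by [7,15]×[14,17], reject
10. q=(31,17) nearest=2 d=20 new=(17,17) → blocked by [7,15]×[14,17], reject
11. q=(44,5) nearest=2 d=33 new=(17,7) → blocked by [15,23]×[2,12], reject
12. q=(5,40) nearest=2 d=27 new=(5,19) → blocked by [7,15]×[14,17], reject
13. q=(4,46) nearest=2 d=33 new=(5,19) → blocked by [7,15]×[14,17], reject
14. q=(35,47) nearest=2 d=34 new=(17,19) → blocked by [7,15]×[14,17], reject
15. q=(34,43) nearest=2 d=30 new=(17,19) → blocked by [7,15]×[14,17], reject
16. q=(27,44) nearest=2 d=31 new=(17,19) → blocked by [7,15]×[14,17], reject
17. q=(13,1) nearest=1 d=6 new=(13,1) → add node 4 parent=1 cost=12
18. q=(28,21) nearest=2 d=17 new=(17,19) → blocked by [7,15]×[14,17], reject
19. q=(44,15) nearest=4 d=31 new=(19,7) → blocked by [15,23]×[2,12], reject
20. q=(40,2) nearest=4 d=27 new=(19,2) → blocked by [15,23]×[2,12], reject
21. q=(6,21) nearest=2 d=8 new=(6,19) → blocked by [7,15]×[14,17], reject
22. q=(18,31) nearest=2 d=18 new=(17,19) → blocked by [7,15]×[14,17], reject
23. q=(10,25) nearest=2 d=12 new=(10,19) → blocked by [7,15]×[14,17], reject
24. q=(26,45) nearest=2 d=32 new=(17,19) → blocked by [7,15]×[14,17], reject

Path: 0 1 4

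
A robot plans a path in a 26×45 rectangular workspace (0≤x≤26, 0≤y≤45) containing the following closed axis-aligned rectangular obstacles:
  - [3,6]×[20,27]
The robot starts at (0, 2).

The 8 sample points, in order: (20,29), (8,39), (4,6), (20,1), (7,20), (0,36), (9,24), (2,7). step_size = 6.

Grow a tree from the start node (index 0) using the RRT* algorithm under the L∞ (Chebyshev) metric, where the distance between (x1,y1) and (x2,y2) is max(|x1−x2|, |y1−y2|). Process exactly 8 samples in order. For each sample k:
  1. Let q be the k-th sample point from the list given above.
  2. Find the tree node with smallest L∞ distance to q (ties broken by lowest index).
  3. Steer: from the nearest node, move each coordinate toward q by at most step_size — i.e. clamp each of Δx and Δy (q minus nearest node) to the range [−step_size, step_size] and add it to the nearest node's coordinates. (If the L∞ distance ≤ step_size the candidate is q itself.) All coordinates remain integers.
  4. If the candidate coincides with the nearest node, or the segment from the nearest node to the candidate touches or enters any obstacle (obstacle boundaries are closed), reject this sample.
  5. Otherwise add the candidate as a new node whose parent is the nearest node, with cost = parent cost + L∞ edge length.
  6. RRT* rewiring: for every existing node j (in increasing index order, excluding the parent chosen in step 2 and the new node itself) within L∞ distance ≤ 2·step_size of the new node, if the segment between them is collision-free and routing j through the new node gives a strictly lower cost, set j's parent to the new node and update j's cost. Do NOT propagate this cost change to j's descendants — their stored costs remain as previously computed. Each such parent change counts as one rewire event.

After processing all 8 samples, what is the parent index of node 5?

Parent of node 5: 2

1. q=(20,29) nearest=0 d=27 new=(6,8) → add node 1 parent=0 cost=6
2. q=(8,39) nearest=1 d=31 new=(8,14) → add node 2 parent=1 cost=12
3. q=(4,6) nearest=1 d=2 new=(4,6) → add node 3 parent=1 cost=8
4. q=(20,1) nearest=2 d=13 new=(14,8) → add node 4 parent=2 cost=18
5. q=(7,20) nearest=2 d=6 new=(7,20) → add node 5 parent=2 cost=18
6. q=(0,36) nearest=5 d=16 new=(1,26) → blocked by [3,6]×[20,27], reject
7. q=(9,24) nearest=5 d=4 new=(9,24) → add node 6 parent=5 cost=22
8. q=(2,7) nearest=3 d=2 new=(2,7) → add node 7 parent=3 cost=10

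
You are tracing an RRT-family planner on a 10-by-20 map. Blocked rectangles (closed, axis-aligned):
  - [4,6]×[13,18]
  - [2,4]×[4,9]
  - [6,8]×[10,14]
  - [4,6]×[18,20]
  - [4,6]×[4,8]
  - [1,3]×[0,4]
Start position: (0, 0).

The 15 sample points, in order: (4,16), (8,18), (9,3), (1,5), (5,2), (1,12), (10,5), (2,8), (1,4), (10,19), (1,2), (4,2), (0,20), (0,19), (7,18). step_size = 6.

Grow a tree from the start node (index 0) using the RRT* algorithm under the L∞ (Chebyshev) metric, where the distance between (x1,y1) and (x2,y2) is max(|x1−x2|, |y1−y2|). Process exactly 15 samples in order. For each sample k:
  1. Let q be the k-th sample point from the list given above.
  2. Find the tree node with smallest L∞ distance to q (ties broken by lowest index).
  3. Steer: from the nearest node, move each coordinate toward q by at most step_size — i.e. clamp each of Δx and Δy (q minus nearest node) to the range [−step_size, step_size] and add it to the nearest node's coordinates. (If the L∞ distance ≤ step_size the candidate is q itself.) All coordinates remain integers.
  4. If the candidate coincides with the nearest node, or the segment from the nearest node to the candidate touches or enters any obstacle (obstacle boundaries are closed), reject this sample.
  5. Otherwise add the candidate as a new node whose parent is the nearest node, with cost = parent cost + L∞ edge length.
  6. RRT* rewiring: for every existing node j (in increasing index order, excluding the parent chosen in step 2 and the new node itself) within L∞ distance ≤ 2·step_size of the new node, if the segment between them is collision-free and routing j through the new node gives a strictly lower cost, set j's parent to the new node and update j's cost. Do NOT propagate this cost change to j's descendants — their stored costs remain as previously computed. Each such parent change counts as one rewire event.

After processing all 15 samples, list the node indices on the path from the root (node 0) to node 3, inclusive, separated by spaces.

1. q=(4,16) nearest=0 d=16 new=(4,6) → blocked by [2,4]×[4,9], reject
2. q=(8,18) nearest=0 d=18 new=(6,6) → blocked by [2,4]×[4,9], reject
3. q=(9,3) nearest=0 d=9 new=(6,3) → blocked by [1,3]×[0,4], reject
4. q=(1,5) nearest=0 d=5 new=(1,5) → add node 1 parent=0 cost=5
5. q=(5,2) nearest=1 d=4 new=(5,2) → blocked by [2,4]×[4,9], reject
6. q=(1,12) nearest=1 d=7 new=(1,11) → add node 2 parent=1 cost=11
7. q=(10,5) nearest=1 d=9 new=(7,5) → blocked by [2,4]×[4,9], reject
8. q=(2,8) nearest=1 d=3 new=(2,8) → blocked by [2,4]×[4,9], reject
9. q=(1,4) nearest=1 d=1 new=(1,4) → blocked by [1,3]×[0,4], reject
10. q=(10,19) nearest=2 d=9 new=(7,17) → blocked by [4,6]×[13,18], reject
11. q=(1,2) nearest=0 d=2 new=(1,2) → blocked by [1,3]×[0,4], reject
12. q=(4,2) nearest=1 d=3 new=(4,2) → blocked by [2,4]×[4,9], reject
13. q=(0,20) nearest=2 d=9 new=(0,17) → add node 3 parent=2 cost=17
14. q=(0,19) nearest=3 d=2 new=(0,19) → add node 4 parent=3 cost=19
15. q=(7,18) nearest=2 d=7 new=(7,17) → blocked by [4,6]×[13,18], reject

Path: 0 1 2 3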